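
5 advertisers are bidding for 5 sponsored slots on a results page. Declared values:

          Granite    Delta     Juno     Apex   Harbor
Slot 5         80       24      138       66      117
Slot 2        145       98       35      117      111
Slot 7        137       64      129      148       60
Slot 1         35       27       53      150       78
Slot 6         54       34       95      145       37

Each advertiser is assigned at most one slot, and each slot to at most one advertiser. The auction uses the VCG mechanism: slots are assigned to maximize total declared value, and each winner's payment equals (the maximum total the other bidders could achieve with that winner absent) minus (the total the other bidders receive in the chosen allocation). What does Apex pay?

Apex pays $4.

Efficient allocation: Granite→Slot 7 ($137), Delta→Slot 2 ($98), Juno→Slot 6 ($95), Apex→Slot 1 ($150), Harbor→Slot 5 ($117); total welfare W = $597.
Apex receives Slot 1 at value $150, so the others get W − 150 = $447.
Without Apex: best allocation of the remaining 4 bidders over all 5 slots is Granite→Slot 7 ($137), Delta→Slot 2 ($98), Juno→Slot 5 ($138), Harbor→Slot 1 ($78), total $451.
VCG payment = (others' best without Apex) − (others' welfare with Apex) = 451 − 447 = $4.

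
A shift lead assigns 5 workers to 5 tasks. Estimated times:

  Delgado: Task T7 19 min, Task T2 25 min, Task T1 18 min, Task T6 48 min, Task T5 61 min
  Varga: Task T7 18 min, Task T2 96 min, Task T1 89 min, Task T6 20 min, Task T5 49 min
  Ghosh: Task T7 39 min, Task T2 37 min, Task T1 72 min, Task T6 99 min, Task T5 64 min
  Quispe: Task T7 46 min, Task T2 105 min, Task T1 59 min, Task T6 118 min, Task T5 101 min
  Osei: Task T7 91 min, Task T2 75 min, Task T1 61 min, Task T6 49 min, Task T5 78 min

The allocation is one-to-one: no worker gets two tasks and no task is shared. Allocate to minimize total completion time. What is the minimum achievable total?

Minimum total: 199 min

Optimal: Delgado→Task T1 (18 min), Varga→Task T6 (20 min), Ghosh→Task T2 (37 min), Quispe→Task T7 (46 min), Osei→Task T5 (78 min) — total 18+20+37+46+78 = 199 min.
Min-entry greedy (repeatedly take the single cheapest remaining cell) gives 223 min, worse by 24.
Swapping Osei↔Ghosh (Osei→Task T2 75 min, Ghosh→Task T5 64 min) adds 24.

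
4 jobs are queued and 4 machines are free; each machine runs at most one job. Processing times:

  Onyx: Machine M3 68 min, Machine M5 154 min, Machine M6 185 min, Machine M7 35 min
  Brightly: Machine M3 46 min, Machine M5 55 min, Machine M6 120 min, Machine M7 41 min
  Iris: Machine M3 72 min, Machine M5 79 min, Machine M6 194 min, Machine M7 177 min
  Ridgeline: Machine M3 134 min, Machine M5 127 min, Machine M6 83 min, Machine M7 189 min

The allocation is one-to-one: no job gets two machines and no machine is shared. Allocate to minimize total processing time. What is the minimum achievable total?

Optimal: Onyx→Machine M7 (35 min), Brightly→Machine M3 (46 min), Iris→Machine M5 (79 min), Ridgeline→Machine M6 (83 min) — total 35+46+79+83 = 243 min.
Every other assignment is strictly worse.

Minimum total: 243 min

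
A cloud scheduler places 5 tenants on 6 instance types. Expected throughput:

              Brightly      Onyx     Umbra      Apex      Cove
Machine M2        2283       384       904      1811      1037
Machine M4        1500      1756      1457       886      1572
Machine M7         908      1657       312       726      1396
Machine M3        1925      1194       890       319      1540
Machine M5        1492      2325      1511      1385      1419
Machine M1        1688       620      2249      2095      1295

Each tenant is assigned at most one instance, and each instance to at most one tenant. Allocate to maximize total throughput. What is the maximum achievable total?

This is a one-to-one assignment (maximum-weight bipartite matching).
Optimal: Brightly→Machine M3 (1925 ops/s), Onyx→Machine M5 (2325 ops/s), Umbra→Machine M1 (2249 ops/s), Apex→Machine M2 (1811 ops/s), Cove→Machine M4 (1572 ops/s) — total 1925+2325+2249+1811+1572 = 9882 ops/s.
Row-greedy (each tenant in turn takes its best remaining instance) gives 9283 ops/s, worse by 599.
Swapping Apex↔Onyx (Apex→Machine M5 1385 ops/s, Onyx→Machine M2 384 ops/s) loses 2367.
Checked against all permutations: 9882 ops/s is optimal.

Maximum total: 9882 ops/s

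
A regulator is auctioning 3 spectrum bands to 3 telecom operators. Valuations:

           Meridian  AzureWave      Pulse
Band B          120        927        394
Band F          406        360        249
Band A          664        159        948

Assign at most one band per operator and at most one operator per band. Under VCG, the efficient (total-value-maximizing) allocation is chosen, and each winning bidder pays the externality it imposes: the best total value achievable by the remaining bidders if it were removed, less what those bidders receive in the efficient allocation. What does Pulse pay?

Pulse pays $258M.

Efficient allocation: Meridian→Band F ($406M), AzureWave→Band B ($927M), Pulse→Band A ($948M); total welfare W = $2281M.
Pulse receives Band A at value $948M, so the others get W − 948 = $1333M.
Without Pulse: best allocation of the remaining 2 bidders over all 3 bands is Meridian→Band A ($664M), AzureWave→Band B ($927M), total $1591M.
VCG payment = (others' best without Pulse) − (others' welfare with Pulse) = 1591 − 1333 = $258M.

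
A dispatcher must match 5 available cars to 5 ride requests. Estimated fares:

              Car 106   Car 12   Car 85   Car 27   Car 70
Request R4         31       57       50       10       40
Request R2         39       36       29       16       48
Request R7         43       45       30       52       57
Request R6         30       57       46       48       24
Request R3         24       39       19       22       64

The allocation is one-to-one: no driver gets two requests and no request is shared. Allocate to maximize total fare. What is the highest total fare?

Maximum total: $262

Treat this as an assignment problem: match each driver to one request.
Optimal: Car 106→Request R2 ($39), Car 12→Request R6 ($57), Car 85→Request R4 ($50), Car 27→Request R7 ($52), Car 70→Request R3 ($64) — total 39+57+50+52+64 = $262.
Max-entry greedy (repeatedly take the single best remaining cell) gives $258, worse by 4.
Next-best assignment: Car 106→Request R2, Car 12→Request R4, Car 85→Request R6, Car 27→Request R7, Car 70→Request R3 = $258.
Swapping Car 70↔Car 85 (Car 70→Request R4 $40, Car 85→Request R3 $19) loses 55.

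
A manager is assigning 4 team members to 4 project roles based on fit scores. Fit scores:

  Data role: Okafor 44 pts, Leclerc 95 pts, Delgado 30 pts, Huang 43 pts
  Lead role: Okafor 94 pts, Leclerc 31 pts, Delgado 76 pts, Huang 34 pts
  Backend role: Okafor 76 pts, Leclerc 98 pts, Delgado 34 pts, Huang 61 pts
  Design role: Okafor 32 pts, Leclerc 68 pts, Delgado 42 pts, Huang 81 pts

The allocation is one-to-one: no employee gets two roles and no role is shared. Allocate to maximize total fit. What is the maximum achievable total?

Maximum total: 328 pts

Treat this as an assignment problem: match each employee to one role.
Optimal: Okafor→Backend role (76 pts), Leclerc→Data role (95 pts), Delgado→Lead role (76 pts), Huang→Design role (81 pts) — total 76+95+76+81 = 328 pts.
Max-entry greedy (repeatedly take the single best remaining cell) gives 303 pts, worse by 25.
No other one-to-one assignment exceeds 328 pts.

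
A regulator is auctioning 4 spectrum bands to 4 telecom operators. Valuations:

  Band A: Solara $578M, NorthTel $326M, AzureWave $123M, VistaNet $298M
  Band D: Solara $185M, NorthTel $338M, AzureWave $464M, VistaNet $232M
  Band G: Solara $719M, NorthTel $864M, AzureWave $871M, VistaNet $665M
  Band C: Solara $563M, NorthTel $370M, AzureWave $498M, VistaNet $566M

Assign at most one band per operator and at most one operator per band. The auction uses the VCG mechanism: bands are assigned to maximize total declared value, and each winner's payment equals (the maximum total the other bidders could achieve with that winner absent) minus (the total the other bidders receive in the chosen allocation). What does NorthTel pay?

Efficient allocation: Solara→Band A ($578M), NorthTel→Band G ($864M), AzureWave→Band D ($464M), VistaNet→Band C ($566M); total welfare W = $2472M.
NorthTel receives Band G at value $864M, so the others get W − 864 = $1608M.
Without NorthTel: best allocation of the remaining 3 bidders over all 4 bands is Solara→Band A ($578M), AzureWave→Band G ($871M), VistaNet→Band C ($566M), total $2015M.
VCG payment = (others' best without NorthTel) − (others' welfare with NorthTel) = 2015 − 1608 = $407M.

NorthTel pays $407M.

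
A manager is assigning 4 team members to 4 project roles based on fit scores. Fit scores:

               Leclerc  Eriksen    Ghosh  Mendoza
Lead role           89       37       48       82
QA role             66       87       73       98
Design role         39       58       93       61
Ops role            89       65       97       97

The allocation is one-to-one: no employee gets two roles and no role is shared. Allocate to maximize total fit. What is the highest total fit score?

Optimal: Leclerc→Lead role (89 pts), Eriksen→QA role (87 pts), Ghosh→Design role (93 pts), Mendoza→Ops role (97 pts) — total 89+87+93+97 = 366 pts.
Next-best assignment: Leclerc→Ops role, Eriksen→QA role, Ghosh→Design role, Mendoza→Lead role = 351 pts.

Max total: 366 pts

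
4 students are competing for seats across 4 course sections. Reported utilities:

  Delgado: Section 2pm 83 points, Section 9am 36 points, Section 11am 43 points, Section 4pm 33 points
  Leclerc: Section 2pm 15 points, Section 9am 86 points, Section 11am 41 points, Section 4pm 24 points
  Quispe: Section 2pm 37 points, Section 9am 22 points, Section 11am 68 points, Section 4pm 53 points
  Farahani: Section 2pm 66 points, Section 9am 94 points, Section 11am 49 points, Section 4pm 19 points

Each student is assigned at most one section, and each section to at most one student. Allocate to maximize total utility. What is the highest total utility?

Maximum total: 271 points

Optimal: Delgado→Section 2pm (83 points), Leclerc→Section 9am (86 points), Quispe→Section 4pm (53 points), Farahani→Section 11am (49 points) — total 83+86+53+49 = 271 points.
Checked against all permutations: 271 points is optimal.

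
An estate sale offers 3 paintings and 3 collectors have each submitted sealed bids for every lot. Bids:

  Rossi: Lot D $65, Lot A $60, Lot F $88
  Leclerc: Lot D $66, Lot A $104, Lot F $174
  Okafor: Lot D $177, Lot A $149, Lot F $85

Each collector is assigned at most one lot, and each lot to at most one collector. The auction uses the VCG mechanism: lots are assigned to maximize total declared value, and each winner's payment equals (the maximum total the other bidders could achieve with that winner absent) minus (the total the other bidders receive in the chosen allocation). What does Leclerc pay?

Leclerc pays $28.

Efficient allocation: Rossi→Lot A ($60), Leclerc→Lot F ($174), Okafor→Lot D ($177); total welfare W = $411.
Leclerc receives Lot F at value $174, so the others get W − 174 = $237.
Without Leclerc: best allocation of the remaining 2 bidders over all 3 lots is Rossi→Lot F ($88), Okafor→Lot D ($177), total $265.
VCG payment = (others' best without Leclerc) − (others' welfare with Leclerc) = 265 − 237 = $28.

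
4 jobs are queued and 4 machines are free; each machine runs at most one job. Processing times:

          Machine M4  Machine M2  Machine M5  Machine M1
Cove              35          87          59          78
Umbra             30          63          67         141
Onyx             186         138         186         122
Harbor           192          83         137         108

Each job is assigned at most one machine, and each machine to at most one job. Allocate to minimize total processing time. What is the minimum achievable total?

This is the linear assignment problem.
Optimal: Cove→Machine M5 (59 min), Umbra→Machine M4 (30 min), Onyx→Machine M1 (122 min), Harbor→Machine M2 (83 min) — total 59+30+122+83 = 294 min.

Minimum total: 294 min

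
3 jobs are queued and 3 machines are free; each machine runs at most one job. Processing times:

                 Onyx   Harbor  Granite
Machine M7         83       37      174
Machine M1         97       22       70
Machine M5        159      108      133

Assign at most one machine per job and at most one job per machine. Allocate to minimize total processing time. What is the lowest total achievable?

Min total: 238 min

Treat this as an assignment problem: match each job to one machine.
Optimal: Onyx→Machine M7 (83 min), Harbor→Machine M1 (22 min), Granite→Machine M5 (133 min) — total 83+22+133 = 238 min.
Column-greedy (each machine in turn goes to its cheapest remaining job) gives 266 min, worse by 28.
Swapping Onyx↔Granite (Onyx→Machine M5 159 min, Granite→Machine M7 174 min) adds 117.
No other one-to-one assignment undercuts 238 min.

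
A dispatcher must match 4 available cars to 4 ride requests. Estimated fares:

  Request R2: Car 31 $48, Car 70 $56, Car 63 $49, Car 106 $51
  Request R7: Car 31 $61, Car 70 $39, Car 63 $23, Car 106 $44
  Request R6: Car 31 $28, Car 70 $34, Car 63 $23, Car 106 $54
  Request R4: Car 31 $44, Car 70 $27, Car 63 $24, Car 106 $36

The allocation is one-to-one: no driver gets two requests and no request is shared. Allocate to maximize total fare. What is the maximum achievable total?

Treat this as an assignment problem: match each driver to one request.
Optimal: Car 31→Request R7 ($61), Car 70→Request R2 ($56), Car 63→Request R4 ($24), Car 106→Request R6 ($54) — total 61+56+24+54 = $195.
Next-best assignment: Car 31→Request R7, Car 70→Request R4, Car 63→Request R2, Car 106→Request R6 = $191.

Maximum total: $195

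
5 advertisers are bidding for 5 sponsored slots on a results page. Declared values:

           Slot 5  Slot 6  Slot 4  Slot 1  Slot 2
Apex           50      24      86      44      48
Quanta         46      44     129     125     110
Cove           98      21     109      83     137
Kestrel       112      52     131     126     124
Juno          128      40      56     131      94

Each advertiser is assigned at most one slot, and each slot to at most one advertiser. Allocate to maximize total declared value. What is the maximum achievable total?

Maximum total: $545

Optimal: Apex→Slot 6 ($24), Quanta→Slot 1 ($125), Cove→Slot 2 ($137), Kestrel→Slot 4 ($131), Juno→Slot 5 ($128) — total 24+125+137+131+128 = $545.
Row-greedy (each advertiser in turn takes its best remaining slot) gives $500, worse by 45.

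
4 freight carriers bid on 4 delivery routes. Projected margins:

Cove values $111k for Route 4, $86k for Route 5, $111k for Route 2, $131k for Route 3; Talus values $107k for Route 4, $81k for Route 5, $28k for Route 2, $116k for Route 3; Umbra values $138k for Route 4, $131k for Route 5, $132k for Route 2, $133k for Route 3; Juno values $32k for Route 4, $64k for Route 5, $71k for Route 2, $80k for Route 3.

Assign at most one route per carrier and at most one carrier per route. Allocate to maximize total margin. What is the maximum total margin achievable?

Optimal: Cove→Route 3 ($131k), Talus→Route 4 ($107k), Umbra→Route 5 ($131k), Juno→Route 2 ($71k) — total 131+107+131+71 = $440k.

Max total: $440k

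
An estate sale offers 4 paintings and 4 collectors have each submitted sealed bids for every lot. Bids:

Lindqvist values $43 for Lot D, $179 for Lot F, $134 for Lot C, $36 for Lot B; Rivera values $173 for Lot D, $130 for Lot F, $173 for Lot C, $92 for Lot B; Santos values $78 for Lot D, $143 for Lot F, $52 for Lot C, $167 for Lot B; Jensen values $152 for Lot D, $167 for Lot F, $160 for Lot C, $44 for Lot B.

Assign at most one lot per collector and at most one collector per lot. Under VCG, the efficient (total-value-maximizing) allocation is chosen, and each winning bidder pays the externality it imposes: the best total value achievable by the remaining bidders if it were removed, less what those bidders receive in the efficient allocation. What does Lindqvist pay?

Efficient allocation: Lindqvist→Lot F ($179), Rivera→Lot D ($173), Santos→Lot B ($167), Jensen→Lot C ($160); total welfare W = $679.
Lindqvist receives Lot F at value $179, so the others get W − 179 = $500.
Without Lindqvist: best allocation of the remaining 3 bidders over all 4 lots is Rivera→Lot D ($173), Santos→Lot B ($167), Jensen→Lot F ($167), total $507.
VCG payment = (others' best without Lindqvist) − (others' welfare with Lindqvist) = 507 − 500 = $7.

Lindqvist pays $7.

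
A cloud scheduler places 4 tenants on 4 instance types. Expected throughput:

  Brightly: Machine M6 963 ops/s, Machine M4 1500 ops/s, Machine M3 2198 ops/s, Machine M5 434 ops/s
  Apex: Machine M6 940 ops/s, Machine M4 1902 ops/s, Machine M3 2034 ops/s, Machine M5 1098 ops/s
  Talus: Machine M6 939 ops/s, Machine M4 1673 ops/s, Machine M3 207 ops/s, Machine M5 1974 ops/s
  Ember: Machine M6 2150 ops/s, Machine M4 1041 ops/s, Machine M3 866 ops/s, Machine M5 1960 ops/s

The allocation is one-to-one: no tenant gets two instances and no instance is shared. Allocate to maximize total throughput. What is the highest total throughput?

Max total: 8224 ops/s

Treat this as an assignment problem: match each tenant to one instance.
Optimal: Brightly→Machine M3 (2198 ops/s), Apex→Machine M4 (1902 ops/s), Talus→Machine M5 (1974 ops/s), Ember→Machine M6 (2150 ops/s) — total 2198+1902+1974+2150 = 8224 ops/s.
Swapping Ember↔Apex (Ember→Machine M4 1041 ops/s, Apex→Machine M6 940 ops/s) loses 2071.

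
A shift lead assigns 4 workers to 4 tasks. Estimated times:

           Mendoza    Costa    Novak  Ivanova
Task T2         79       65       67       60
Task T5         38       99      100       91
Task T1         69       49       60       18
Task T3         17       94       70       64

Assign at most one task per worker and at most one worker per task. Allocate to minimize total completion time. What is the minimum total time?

Minimum total: 191 min

Treat this as an assignment problem: match each worker to one task.
Optimal: Mendoza→Task T5 (38 min), Costa→Task T2 (65 min), Novak→Task T3 (70 min), Ivanova→Task T1 (18 min) — total 38+65+70+18 = 191 min.
Column-greedy (each task in turn goes to its cheapest remaining worker) gives 217 min, worse by 26.
Checked against all permutations: 191 min is optimal.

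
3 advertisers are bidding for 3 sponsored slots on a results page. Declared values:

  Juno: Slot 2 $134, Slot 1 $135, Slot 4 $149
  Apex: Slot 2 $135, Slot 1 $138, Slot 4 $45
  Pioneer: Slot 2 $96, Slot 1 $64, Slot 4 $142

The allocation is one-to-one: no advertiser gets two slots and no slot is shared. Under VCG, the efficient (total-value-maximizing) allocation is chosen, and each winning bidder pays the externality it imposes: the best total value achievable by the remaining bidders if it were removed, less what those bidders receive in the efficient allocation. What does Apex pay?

Efficient allocation: Juno→Slot 2 ($134), Apex→Slot 1 ($138), Pioneer→Slot 4 ($142); total welfare W = $414.
Apex receives Slot 1 at value $138, so the others get W − 138 = $276.
Without Apex: best allocation of the remaining 2 bidders over all 3 slots is Juno→Slot 1 ($135), Pioneer→Slot 4 ($142), total $277.
VCG payment = (others' best without Apex) − (others' welfare with Apex) = 277 − 276 = $1.

Apex pays $1.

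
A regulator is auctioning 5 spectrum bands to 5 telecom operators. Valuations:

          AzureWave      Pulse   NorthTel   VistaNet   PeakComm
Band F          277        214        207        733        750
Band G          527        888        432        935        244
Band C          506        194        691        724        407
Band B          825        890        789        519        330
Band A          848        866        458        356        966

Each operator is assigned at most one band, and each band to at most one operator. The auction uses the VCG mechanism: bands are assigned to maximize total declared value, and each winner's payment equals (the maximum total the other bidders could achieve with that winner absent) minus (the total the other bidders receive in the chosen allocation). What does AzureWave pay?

Efficient allocation: AzureWave→Band A ($848M), Pulse→Band B ($890M), NorthTel→Band C ($691M), VistaNet→Band G ($935M), PeakComm→Band F ($750M); total welfare W = $4114M.
AzureWave receives Band A at value $848M, so the others get W − 848 = $3266M.
Without AzureWave: best allocation of the remaining 4 bidders over all 5 bands is Pulse→Band B ($890M), NorthTel→Band C ($691M), VistaNet→Band G ($935M), PeakComm→Band A ($966M), total $3482M.
VCG payment = (others' best without AzureWave) − (others' welfare with AzureWave) = 3482 − 3266 = $216M.

AzureWave pays $216M.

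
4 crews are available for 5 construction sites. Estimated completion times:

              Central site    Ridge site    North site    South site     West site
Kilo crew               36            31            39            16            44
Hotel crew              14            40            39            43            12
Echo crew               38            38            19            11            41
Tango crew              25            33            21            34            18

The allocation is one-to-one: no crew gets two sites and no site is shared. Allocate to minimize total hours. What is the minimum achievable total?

Optimal: Kilo crew→South site (16 hours), Hotel crew→Central site (14 hours), Echo crew→North site (19 hours), Tango crew→West site (18 hours) — total 16+14+19+18 = 67 hours.
Row-greedy (each crew in turn takes its cheapest remaining site) gives 72 hours, worse by 5.
Next-best assignment: Kilo crew→South site, Hotel crew→West site, Echo crew→North site, Tango crew→Central site = 72 hours.

Minimum total: 67 hours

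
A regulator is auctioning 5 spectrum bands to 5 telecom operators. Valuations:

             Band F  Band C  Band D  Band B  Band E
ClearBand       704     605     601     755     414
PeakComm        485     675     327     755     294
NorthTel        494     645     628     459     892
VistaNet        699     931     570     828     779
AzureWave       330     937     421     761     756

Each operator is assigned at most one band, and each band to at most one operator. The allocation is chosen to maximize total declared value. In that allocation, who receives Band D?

ClearBand receives Band D.

Optimal: ClearBand→Band D ($601M), PeakComm→Band B ($755M), NorthTel→Band E ($892M), VistaNet→Band F ($699M), AzureWave→Band C ($937M) — total 601+755+892+699+937 = $3884M.
Column-greedy (each band in turn goes to its best remaining operator) gives $3391M, worse by 493.
ClearBand's own top band is Band B ($755M), but forcing ClearBand→Band B and reassigning the rest optimally gives only $3639M — worse by 245.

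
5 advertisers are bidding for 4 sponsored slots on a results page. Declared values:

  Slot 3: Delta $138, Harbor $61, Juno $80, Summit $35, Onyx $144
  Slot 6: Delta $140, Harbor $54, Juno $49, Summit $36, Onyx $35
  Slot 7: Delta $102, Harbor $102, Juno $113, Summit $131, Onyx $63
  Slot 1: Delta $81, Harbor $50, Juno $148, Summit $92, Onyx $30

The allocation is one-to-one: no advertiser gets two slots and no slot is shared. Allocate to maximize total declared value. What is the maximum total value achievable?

Maximum total: $563

Treat this as an assignment problem: match each advertiser to one slot.
Optimal: Onyx→Slot 3 ($144), Delta→Slot 6 ($140), Summit→Slot 7 ($131), Juno→Slot 1 ($148) — total 144+140+131+148 = $563.
Row-greedy (each advertiser in turn takes its best remaining slot) gives $425, worse by 138.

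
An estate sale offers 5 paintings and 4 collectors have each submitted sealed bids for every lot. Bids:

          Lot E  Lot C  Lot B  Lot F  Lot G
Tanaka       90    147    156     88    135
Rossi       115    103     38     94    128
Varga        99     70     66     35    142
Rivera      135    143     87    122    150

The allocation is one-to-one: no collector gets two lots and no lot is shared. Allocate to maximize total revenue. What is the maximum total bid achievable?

Max total: $556

Treat this as an assignment problem: match each collector to one lot.
Optimal: Tanaka→Lot B ($156), Rossi→Lot E ($115), Varga→Lot G ($142), Rivera→Lot C ($143) — total 156+115+142+143 = $556.
Max-entry greedy (repeatedly take the single best remaining cell) gives $491, worse by 65.
Swapping Rossi↔Varga (Rossi→Lot G $128, Varga→Lot E $99) loses 30.
Every other assignment is strictly worse.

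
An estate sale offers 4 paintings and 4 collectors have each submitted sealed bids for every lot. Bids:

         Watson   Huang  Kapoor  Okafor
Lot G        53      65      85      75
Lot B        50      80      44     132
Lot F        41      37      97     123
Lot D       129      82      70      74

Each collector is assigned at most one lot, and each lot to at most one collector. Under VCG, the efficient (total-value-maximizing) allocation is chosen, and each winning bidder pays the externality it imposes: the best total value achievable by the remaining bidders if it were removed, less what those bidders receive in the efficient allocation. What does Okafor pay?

Okafor pays $15.

Efficient allocation: Watson→Lot D ($129), Huang→Lot G ($65), Kapoor→Lot F ($97), Okafor→Lot B ($132); total welfare W = $423.
Okafor receives Lot B at value $132, so the others get W − 132 = $291.
Without Okafor: best allocation of the remaining 3 bidders over all 4 lots is Watson→Lot D ($129), Huang→Lot B ($80), Kapoor→Lot F ($97), total $306.
VCG payment = (others' best without Okafor) − (others' welfare with Okafor) = 306 − 291 = $15.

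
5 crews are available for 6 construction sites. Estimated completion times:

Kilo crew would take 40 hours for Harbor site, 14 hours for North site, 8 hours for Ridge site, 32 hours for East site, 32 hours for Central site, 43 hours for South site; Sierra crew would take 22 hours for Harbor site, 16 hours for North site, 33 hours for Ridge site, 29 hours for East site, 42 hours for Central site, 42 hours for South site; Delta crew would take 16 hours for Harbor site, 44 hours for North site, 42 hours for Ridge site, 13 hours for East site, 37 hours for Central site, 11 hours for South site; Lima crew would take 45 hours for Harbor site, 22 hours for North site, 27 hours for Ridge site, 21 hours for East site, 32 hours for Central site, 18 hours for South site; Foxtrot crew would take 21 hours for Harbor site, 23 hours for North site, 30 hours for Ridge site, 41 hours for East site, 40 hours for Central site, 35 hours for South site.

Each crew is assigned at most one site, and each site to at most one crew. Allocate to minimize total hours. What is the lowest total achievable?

Minimum total: 76 hours

Optimal: Kilo crew→Ridge site (8 hours), Sierra crew→North site (16 hours), Delta crew→East site (13 hours), Lima crew→South site (18 hours), Foxtrot crew→Harbor site (21 hours) — total 8+16+13+18+21 = 76 hours.
Column-greedy (each site in turn goes to its cheapest remaining crew) gives 126 hours, worse by 50.
Next-best assignment: Kilo crew→Ridge site, Sierra crew→North site, Delta crew→South site, Lima crew→East site, Foxtrot crew→Harbor site = 77 hours.
Swapping Kilo crew↔Delta crew (Kilo crew→East site 32 hours, Delta crew→Ridge site 42 hours) adds 53.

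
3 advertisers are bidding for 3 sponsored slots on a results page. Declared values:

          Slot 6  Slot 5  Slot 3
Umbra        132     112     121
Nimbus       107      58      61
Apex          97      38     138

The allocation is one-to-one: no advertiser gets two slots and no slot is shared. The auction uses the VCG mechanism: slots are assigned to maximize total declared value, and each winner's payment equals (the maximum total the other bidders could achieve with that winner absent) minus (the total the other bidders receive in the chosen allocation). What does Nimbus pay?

Nimbus pays $20.

Efficient allocation: Umbra→Slot 5 ($112), Nimbus→Slot 6 ($107), Apex→Slot 3 ($138); total welfare W = $357.
Nimbus receives Slot 6 at value $107, so the others get W − 107 = $250.
Without Nimbus: best allocation of the remaining 2 bidders over all 3 slots is Umbra→Slot 6 ($132), Apex→Slot 3 ($138), total $270.
VCG payment = (others' best without Nimbus) − (others' welfare with Nimbus) = 270 − 250 = $20.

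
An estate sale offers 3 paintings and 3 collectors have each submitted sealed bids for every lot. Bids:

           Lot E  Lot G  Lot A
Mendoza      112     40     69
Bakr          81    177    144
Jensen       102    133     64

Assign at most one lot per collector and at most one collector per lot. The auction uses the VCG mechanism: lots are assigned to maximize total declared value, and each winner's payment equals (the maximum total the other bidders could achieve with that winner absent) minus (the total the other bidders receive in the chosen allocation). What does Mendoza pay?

Efficient allocation: Mendoza→Lot E ($112), Bakr→Lot A ($144), Jensen→Lot G ($133); total welfare W = $389.
Mendoza receives Lot E at value $112, so the others get W − 112 = $277.
Without Mendoza: best allocation of the remaining 2 bidders over all 3 lots is Bakr→Lot G ($177), Jensen→Lot E ($102), total $279.
VCG payment = (others' best without Mendoza) − (others' welfare with Mendoza) = 279 − 277 = $2.

Mendoza pays $2.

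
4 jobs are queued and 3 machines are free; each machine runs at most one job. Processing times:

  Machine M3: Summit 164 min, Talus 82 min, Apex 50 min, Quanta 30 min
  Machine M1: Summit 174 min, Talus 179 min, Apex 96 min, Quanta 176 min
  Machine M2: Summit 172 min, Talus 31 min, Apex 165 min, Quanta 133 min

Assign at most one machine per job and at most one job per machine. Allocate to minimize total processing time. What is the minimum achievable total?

Minimum total: 157 min

Optimal: Quanta→Machine M3 (30 min), Apex→Machine M1 (96 min), Talus→Machine M2 (31 min) — total 30+96+31 = 157 min.
Row-greedy (each job in turn takes its cheapest remaining machine) gives 291 min, worse by 134.
Next-best assignment: Quanta→Machine M3, Summit→Machine M1, Talus→Machine M2 = 235 min.
No other one-to-one assignment undercuts 157 min.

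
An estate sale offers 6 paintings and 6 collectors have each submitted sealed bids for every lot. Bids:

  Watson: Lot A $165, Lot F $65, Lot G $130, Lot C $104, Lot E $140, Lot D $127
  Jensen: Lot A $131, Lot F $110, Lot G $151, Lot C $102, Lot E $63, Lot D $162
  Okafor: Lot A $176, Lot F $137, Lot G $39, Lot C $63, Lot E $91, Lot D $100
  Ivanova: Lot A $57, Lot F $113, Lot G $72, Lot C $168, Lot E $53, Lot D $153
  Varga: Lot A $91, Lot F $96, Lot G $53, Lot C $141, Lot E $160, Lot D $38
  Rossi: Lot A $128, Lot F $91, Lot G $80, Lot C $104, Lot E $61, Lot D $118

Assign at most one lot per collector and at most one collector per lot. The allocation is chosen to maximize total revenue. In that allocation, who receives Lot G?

Optimal: Watson→Lot A ($165), Jensen→Lot G ($151), Okafor→Lot F ($137), Ivanova→Lot C ($168), Varga→Lot E ($160), Rossi→Lot D ($118) — total 165+151+137+168+160+118 = $899.
Row-greedy (each collector in turn takes its best remaining lot) gives $872, worse by 27.
Jensen's own top lot is Lot D ($162), but forcing Jensen→Lot D and reassigning the rest optimally gives only $887 — worse by 12.

Jensen receives Lot G.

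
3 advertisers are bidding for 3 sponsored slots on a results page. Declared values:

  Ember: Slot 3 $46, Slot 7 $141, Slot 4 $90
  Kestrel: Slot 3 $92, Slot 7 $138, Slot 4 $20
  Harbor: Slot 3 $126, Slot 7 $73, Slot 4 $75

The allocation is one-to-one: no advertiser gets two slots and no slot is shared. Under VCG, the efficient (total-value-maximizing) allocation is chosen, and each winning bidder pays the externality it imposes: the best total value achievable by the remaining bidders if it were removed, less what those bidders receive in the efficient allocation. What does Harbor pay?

Harbor pays $5.

Efficient allocation: Ember→Slot 4 ($90), Kestrel→Slot 7 ($138), Harbor→Slot 3 ($126); total welfare W = $354.
Harbor receives Slot 3 at value $126, so the others get W − 126 = $228.
Without Harbor: best allocation of the remaining 2 bidders over all 3 slots is Ember→Slot 7 ($141), Kestrel→Slot 3 ($92), total $233.
VCG payment = (others' best without Harbor) − (others' welfare with Harbor) = 233 − 228 = $5.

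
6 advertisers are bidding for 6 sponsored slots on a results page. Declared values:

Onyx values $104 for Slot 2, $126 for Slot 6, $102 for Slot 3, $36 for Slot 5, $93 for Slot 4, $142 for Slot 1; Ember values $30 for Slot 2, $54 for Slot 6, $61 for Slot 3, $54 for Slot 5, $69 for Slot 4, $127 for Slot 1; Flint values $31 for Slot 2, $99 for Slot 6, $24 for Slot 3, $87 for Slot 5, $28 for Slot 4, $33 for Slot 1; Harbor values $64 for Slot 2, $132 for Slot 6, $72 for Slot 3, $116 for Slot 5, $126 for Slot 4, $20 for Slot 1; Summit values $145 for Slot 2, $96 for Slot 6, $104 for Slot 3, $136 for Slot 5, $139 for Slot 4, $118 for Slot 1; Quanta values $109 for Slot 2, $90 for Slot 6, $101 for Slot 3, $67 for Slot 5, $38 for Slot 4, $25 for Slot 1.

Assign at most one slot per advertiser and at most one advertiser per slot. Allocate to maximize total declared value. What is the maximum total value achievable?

Maximum total: $712

Optimal: Onyx→Slot 6 ($126), Ember→Slot 1 ($127), Flint→Slot 5 ($87), Harbor→Slot 4 ($126), Summit→Slot 2 ($145), Quanta→Slot 3 ($101) — total 126+127+87+126+145+101 = $712.
Row-greedy (each advertiser in turn takes its best remaining slot) gives $672, worse by 40.
Next-best assignment: Onyx→Slot 3, Ember→Slot 1, Flint→Slot 6, Harbor→Slot 4, Summit→Slot 5, Quanta→Slot 2 = $699.
Checked against all permutations: $712 is optimal.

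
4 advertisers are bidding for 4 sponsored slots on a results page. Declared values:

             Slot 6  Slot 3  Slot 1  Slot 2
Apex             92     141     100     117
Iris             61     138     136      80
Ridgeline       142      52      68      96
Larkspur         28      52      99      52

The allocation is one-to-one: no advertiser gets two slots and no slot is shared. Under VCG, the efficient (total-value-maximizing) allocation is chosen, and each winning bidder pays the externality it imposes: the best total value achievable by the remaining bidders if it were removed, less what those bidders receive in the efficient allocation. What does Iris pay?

Efficient allocation: Apex→Slot 2 ($117), Iris→Slot 3 ($138), Ridgeline→Slot 6 ($142), Larkspur→Slot 1 ($99); total welfare W = $496.
Iris receives Slot 3 at value $138, so the others get W − 138 = $358.
Without Iris: best allocation of the remaining 3 bidders over all 4 slots is Apex→Slot 3 ($141), Ridgeline→Slot 6 ($142), Larkspur→Slot 1 ($99), total $382.
VCG payment = (others' best without Iris) − (others' welfare with Iris) = 382 − 358 = $24.

Iris pays $24.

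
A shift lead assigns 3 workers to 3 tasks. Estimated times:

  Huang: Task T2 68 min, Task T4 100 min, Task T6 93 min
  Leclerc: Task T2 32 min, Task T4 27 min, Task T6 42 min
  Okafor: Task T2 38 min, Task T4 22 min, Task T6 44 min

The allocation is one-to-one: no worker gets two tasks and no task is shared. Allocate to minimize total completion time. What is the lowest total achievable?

Optimal: Huang→Task T2 (68 min), Leclerc→Task T6 (42 min), Okafor→Task T4 (22 min) — total 68+42+22 = 132 min.
Row-greedy (each worker in turn takes its cheapest remaining task) gives 139 min, worse by 7.
Swapping Huang↔Okafor (Huang→Task T4 100 min, Okafor→Task T2 38 min) adds 48.
Every other assignment is strictly worse.

Minimum total: 132 min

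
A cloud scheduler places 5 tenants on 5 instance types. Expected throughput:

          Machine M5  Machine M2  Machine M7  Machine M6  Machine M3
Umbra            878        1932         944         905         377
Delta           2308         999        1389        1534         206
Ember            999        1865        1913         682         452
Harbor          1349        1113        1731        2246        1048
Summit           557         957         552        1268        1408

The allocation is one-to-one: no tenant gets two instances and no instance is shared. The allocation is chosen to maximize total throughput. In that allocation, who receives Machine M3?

Summit receives Machine M3.

Optimal: Umbra→Machine M2 (1932 ops/s), Delta→Machine M5 (2308 ops/s), Ember→Machine M7 (1913 ops/s), Harbor→Machine M6 (2246 ops/s), Summit→Machine M3 (1408 ops/s) — total 1932+2308+1913+2246+1408 = 9807 ops/s.
Next-best assignment: Umbra→Machine M7, Delta→Machine M5, Ember→Machine M2, Harbor→Machine M6, Summit→Machine M3 = 8771 ops/s.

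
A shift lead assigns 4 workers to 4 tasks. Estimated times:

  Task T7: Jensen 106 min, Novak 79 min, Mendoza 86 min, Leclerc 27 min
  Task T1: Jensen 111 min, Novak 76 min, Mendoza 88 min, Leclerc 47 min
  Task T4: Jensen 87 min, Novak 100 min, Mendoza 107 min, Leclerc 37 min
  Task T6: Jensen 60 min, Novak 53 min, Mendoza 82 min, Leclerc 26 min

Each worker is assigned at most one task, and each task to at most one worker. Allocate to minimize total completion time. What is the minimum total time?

Optimal: Jensen→Task T4 (87 min), Novak→Task T6 (53 min), Mendoza→Task T1 (88 min), Leclerc→Task T7 (27 min) — total 87+53+88+27 = 255 min.
Row-greedy (each worker in turn takes its cheapest remaining task) gives 259 min, worse by 4.
Swapping Mendoza↔Jensen (Mendoza→Task T4 107 min, Jensen→Task T1 111 min) adds 43.

Min total: 255 min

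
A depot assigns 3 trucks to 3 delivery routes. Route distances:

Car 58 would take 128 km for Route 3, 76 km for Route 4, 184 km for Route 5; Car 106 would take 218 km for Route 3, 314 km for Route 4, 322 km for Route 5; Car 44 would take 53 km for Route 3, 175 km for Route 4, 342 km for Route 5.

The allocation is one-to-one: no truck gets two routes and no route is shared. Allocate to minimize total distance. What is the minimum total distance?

Optimal: Car 58→Route 4 (76 km), Car 106→Route 5 (322 km), Car 44→Route 3 (53 km) — total 76+322+53 = 451 km.
Row-greedy (each truck in turn takes its cheapest remaining route) gives 636 km, worse by 185.
Next-best assignment: Car 58→Route 5, Car 106→Route 4, Car 44→Route 3 = 551 km.
Every other assignment is strictly worse.

Min total: 451 km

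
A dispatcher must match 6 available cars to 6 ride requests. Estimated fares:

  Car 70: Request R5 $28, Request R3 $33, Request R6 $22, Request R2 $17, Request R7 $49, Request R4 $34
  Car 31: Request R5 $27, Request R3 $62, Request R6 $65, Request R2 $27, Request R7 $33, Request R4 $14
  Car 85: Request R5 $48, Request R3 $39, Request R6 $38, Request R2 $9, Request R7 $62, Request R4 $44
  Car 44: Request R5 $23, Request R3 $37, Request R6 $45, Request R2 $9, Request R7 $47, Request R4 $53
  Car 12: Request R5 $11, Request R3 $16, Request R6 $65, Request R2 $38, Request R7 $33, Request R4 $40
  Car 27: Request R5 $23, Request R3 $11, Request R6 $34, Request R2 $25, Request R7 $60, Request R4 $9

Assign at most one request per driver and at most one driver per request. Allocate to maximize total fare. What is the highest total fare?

This is the linear assignment problem.
Optimal: Car 70→Request R2 ($17), Car 31→Request R3 ($62), Car 85→Request R5 ($48), Car 44→Request R4 ($53), Car 12→Request R6 ($65), Car 27→Request R7 ($60) — total 17+62+48+53+65+60 = $305.
Max-entry greedy (repeatedly take the single best remaining cell) gives $274, worse by 31.
Next-best assignment: Car 70→Request R7, Car 31→Request R3, Car 85→Request R5, Car 44→Request R4, Car 12→Request R6, Car 27→Request R2 = $302.
Every other assignment is strictly worse.

Max total: $305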